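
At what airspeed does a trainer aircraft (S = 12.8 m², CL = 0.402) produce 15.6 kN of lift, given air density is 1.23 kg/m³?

v = 70.2 m/s

L = ½ρv²S·CL ⇒ v = √(2L/(ρ·S·CL))
v = √(2 × 15600 / (1.23 × 12.8 × 0.402)) = √4930 = 70.2 m/s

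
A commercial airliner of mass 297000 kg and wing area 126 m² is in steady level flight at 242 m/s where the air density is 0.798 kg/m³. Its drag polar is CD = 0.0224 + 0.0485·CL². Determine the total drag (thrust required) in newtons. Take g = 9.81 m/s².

In steady level flight, lift balances weight: W = mg = 297000 × 9.81 = 2.9136×10^6 N.
Dynamic pressure q = 0.5 × 0.798 × 242² = 23370 Pa.
CL = 2W/(ρv²S) = 2×2.9136×10^6/(0.798×242²×126) = 0.9896.
CD = 0.0224 + 0.0485 × 0.9896² = 0.06989.
D = q·S·CD = 23370 × 126 × 0.06989 = 2.058×10^5 N

D = 2.06×10^5 N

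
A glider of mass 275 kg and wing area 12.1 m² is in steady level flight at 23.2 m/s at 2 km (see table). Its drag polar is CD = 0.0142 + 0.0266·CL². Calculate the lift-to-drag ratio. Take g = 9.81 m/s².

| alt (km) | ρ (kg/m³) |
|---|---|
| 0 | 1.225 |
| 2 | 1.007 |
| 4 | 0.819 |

L/D = 25.5

At 2 km, from the table: ρ = 1.007 kg/m³.
In steady level flight, lift balances weight: W = mg = 275 × 9.81 = 2697.8 N.
q = ½ρv² = ½ × 1.007 × 23.2² = 271 Pa.
Required CL = L/(qS) = 2697.8/(271·12.1) = 0.8227.
CD = 0.0142 + 0.0266 × 0.8227² = 0.0322.
L/D = CL/CD = 0.8227 / 0.0322 = 25.5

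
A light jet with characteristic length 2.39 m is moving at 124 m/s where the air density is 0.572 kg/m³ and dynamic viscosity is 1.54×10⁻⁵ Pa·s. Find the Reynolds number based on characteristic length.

Re = 1.1×10^7

Re = ρ·v·c/μ = 0.572 × 124 × 2.39 / (1.54×10⁻⁵) = 1.1×10^7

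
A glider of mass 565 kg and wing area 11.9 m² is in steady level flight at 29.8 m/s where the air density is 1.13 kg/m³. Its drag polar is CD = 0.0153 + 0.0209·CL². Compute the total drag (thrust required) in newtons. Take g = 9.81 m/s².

D = 199 N

Weight W = mg = 565 × 9.81 = 5542.7 N; in level flight L = W.
Dynamic pressure q = 0.5 × 1.13 × 29.8² = 501.7 Pa.
CL = W/(q·S) = 5542.7 / (501.7 × 11.9) = 0.9283.
CD = 0.0153 + 0.0209 × 0.9283² = 0.03331.
D = q·S·CD = 501.7 × 11.9 × 0.03331 = 198.9 N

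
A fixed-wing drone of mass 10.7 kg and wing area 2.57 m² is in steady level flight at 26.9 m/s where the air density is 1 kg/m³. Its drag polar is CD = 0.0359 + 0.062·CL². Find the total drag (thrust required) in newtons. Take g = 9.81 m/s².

Weight W = mg = 10.7 × 9.81 = 104.97 N; in level flight L = W.
q = ½ρv² = ½ × 1 × 26.9² = 361.8 Pa.
CL = 2W/(ρv²S) = 2×104.97/(1×26.9²×2.57) = 0.1129.
CD = 0.0359 + 0.062 × 0.1129² = 0.03669.
D = q·S·CD = 361.8 × 2.57 × 0.03669 = 34.12 N

D = 34.1 N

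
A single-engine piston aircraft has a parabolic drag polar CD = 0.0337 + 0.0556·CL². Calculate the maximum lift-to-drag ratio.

For CD = CD0 + K·CL², (L/D)max occurs at CL* = √(CD0/K) and equals 1/(2√(K·CD0)).
(L/D)max = 1/(2√(0.0556 × 0.0337)) = 1/(2 × 0.04329) = 11.6

(L/D)max = 11.6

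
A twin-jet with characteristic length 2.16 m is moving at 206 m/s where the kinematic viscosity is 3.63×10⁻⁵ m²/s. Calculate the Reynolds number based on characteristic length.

Re = v·c/ν = 206 × 2.16 / (3.63×10⁻⁵) = 1.23×10^7

Re = 1.23×10^7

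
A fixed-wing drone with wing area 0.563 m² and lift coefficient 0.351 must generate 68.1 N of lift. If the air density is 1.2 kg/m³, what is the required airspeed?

v = 24 m/s

L = ½ρv²S·CL ⇒ v = √(2L/(ρ·S·CL))
v = √(2 × 68.1 / (1.2 × 0.563 × 0.351)) = √574.4 = 24 m/s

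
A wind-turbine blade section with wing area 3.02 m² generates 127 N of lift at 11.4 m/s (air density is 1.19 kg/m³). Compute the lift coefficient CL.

From L = ½ρv²S·CL, rearranging gives CL = 2L/(ρv²S).
CL = 2 × 127 / (1.19 × 11.4² × 3.02) = 0.544

CL = 0.544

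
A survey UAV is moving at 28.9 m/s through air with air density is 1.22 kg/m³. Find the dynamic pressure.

q = ½ρv² = ½ × 1.22 × 28.9² = 509 Pa

q = 509 Pa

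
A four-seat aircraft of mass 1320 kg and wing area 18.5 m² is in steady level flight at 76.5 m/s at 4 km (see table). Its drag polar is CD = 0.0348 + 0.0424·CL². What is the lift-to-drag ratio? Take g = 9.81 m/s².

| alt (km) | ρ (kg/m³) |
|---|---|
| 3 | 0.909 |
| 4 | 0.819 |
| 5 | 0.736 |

L/D = 7.6

At 4 km, from the table: ρ = 0.819 kg/m³.
Level flight ⇒ L = W = m·g = 1320 × 9.81 = 12949 N.
Dynamic pressure q = 0.5 × 0.819 × 76.5² = 2396 Pa.
Required CL = L/(qS) = 12949/(2396·18.5) = 0.2921.
CD = 0.0348 + 0.0424 × 0.2921² = 0.03842.
L/D = CL/CD = 0.2921 / 0.03842 = 7.6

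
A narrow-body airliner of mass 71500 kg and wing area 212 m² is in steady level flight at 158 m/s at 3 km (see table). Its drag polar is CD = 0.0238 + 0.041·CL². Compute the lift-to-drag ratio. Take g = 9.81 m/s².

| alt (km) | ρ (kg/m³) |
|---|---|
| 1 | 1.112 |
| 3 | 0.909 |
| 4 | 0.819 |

At 3 km, from the table: ρ = 0.909 kg/m³.
In steady level flight, lift balances weight: W = mg = 71500 × 9.81 = 7.0142×10^5 N.
Dynamic pressure q = 0.5 × 0.909 × 158² = 11350 Pa.
CL = 2W/(ρv²S) = 2×7.0142×10^5/(0.909×158²×212) = 0.2916.
CD = 0.0238 + 0.041 × 0.2916² = 0.02729.
L/D = CL/CD = 0.2916 / 0.02729 = 10.7

L/D = 10.7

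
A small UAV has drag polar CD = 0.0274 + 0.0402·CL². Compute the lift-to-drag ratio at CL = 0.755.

CD = 0.0274 + 0.0402 × 0.755² = 0.05032
L/D = CL/CD = 0.755 / 0.05032 = 15

L/D = 15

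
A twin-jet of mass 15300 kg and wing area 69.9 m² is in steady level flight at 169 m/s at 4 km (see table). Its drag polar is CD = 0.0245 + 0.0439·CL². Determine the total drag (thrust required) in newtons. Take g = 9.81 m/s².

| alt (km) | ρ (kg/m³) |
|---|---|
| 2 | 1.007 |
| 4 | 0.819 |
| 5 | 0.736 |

At 4 km, from the table: ρ = 0.819 kg/m³.
Level flight ⇒ L = W = m·g = 15300 × 9.81 = 1.5009×10^5 N.
Dynamic pressure q = 0.5 × 0.819 × 169² = 11700 Pa.
CL = 2W/(ρv²S) = 2×1.5009×10^5/(0.819×169²×69.9) = 0.1836.
CD = 0.0245 + 0.0439 × 0.1836² = 0.02598.
D = q·S·CD = 11700 × 69.9 × 0.02598 = 21240 N

D = 21200 N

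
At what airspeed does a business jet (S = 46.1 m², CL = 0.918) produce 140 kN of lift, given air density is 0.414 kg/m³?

L = ½ρv²S·CL ⇒ v = √(2L/(ρ·S·CL))
v = √(2 × 1.4×10^5 / (0.414 × 46.1 × 0.918)) = √15980 = 126 m/s

v = 126 m/s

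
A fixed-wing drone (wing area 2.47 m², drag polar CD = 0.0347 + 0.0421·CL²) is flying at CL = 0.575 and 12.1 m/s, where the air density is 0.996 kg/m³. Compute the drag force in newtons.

D = 8.76 N

CD = 0.0347 + 0.0421 × 0.575² = 0.04862
D = ½ρv²S·CD = ½ × 0.996 × 12.1² × 2.47 × 0.04862 = 8.76 N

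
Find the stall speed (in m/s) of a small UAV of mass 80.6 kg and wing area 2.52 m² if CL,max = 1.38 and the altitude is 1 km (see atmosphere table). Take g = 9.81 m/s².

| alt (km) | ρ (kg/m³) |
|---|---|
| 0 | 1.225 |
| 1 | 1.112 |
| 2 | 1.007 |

V_stall = 20.2 m/s

At 1 km, from the table: ρ = 1.112 kg/m³.
Stall occurs when L = W at CL,max. W = mg = 80.6 × 9.81 = 790.7 N.
V_stall = √(2W/(ρ·S·CL,max)) = √(2 × 790.7 / (1.112 × 2.52 × 1.38))
V_stall = √408.9 = 20.2 m/s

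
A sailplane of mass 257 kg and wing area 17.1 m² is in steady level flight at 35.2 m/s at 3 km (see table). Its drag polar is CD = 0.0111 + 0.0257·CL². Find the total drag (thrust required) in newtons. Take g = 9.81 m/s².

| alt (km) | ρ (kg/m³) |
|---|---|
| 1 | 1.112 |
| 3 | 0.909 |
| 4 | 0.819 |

D = 124 N

At 3 km, from the table: ρ = 0.909 kg/m³.
In steady level flight, lift balances weight: W = mg = 257 × 9.81 = 2521.2 N.
q = ½ρv² = ½ × 0.909 × 35.2² = 563.1 Pa.
CL = W/(q·S) = 2521.2 / (563.1 × 17.1) = 0.2618.
CD = 0.0111 + 0.0257 × 0.2618² = 0.01286.
D = q·S·CD = 563.1 × 17.1 × 0.01286 = 123.9 N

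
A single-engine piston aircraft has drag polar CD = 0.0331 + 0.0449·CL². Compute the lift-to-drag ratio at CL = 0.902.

CD = 0.0331 + 0.0449 × 0.902² = 0.06963
L/D = CL/CD = 0.902 / 0.06963 = 13

L/D = 13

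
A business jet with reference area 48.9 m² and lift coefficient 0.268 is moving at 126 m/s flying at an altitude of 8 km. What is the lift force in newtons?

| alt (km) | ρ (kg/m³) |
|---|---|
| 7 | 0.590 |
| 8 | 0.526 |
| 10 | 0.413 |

At 8 km, from the table: ρ = 0.526 kg/m³.
L = ½ρv²S·CL = ½ × 0.526 × 126² × 48.9 × 0.268 = 54700 N ≈ 54.7 kN

L = 54700 N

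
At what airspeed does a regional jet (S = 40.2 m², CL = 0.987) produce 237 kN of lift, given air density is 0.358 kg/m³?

L = ½ρv²S·CL ⇒ v = √(2L/(ρ·S·CL))
v = √(2 × 2.37×10^5 / (0.358 × 40.2 × 0.987)) = √33370 = 183 m/s

v = 183 m/s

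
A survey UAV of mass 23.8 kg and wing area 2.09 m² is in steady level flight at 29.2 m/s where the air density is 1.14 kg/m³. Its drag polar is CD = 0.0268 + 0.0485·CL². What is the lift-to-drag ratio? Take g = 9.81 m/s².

Level flight ⇒ L = W = m·g = 23.8 × 9.81 = 233.48 N.
q = ½ρv² = ½ × 1.14 × 29.2² = 486 Pa.
Required CL = L/(qS) = 233.48/(486·2.09) = 0.2299.
CD = 0.0268 + 0.0485 × 0.2299² = 0.02936.
L/D = CL/CD = 0.2299 / 0.02936 = 7.83

L/D = 7.83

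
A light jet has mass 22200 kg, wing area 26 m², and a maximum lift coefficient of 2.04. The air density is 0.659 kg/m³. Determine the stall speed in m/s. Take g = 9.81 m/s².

V_stall = 112 m/s

Stall occurs when L = W at CL,max. W = mg = 22200 × 9.81 = 2.178×10^5 N.
V_stall = √(2W/(ρ·S·CL,max)) = √(2 × 2.178×10^5 / (0.659 × 26 × 2.04))
V_stall = √12460 = 112 m/s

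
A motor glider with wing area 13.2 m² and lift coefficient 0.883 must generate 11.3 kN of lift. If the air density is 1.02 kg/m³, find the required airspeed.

L = ½ρv²S·CL ⇒ v = √(2L/(ρ·S·CL))
v = √(2 × 11300 / (1.02 × 13.2 × 0.883)) = √1901 = 43.6 m/s

v = 43.6 m/s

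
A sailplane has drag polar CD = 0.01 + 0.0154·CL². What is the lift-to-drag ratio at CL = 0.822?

L/D = 40.3

CD = 0.01 + 0.0154 × 0.822² = 0.02041
L/D = CL/CD = 0.822 / 0.02041 = 40.3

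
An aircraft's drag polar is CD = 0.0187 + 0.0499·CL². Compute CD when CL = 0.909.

CD = 0.0599

CD = 0.0187 + 0.0499 × 0.909² = 0.0187 + 0.04123 = 0.0599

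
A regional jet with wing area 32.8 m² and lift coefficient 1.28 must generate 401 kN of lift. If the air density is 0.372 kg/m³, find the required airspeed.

v = 227 m/s

L = ½ρv²S·CL ⇒ v = √(2L/(ρ·S·CL))
v = √(2 × 4.01×10^5 / (0.372 × 32.8 × 1.28)) = √51350 = 227 m/s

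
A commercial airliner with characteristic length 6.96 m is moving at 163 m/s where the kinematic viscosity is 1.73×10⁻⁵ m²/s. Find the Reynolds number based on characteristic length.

Re = v·c/ν = 163 × 6.96 / (1.73×10⁻⁵) = 6.56×10^7

Re = 6.56×10^7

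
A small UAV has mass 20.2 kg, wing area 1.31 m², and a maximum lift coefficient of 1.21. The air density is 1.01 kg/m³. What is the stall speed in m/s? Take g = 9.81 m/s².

V_stall = 15.7 m/s

Stall occurs when L = W at CL,max. W = mg = 20.2 × 9.81 = 198.2 N.
From L = ½ρV²S·CL,max = W: V_stall = √(2W/(ρSCL,max)) = √(2·198.2/(1.01·1.31·1.21))
V_stall = √247.6 = 15.7 m/s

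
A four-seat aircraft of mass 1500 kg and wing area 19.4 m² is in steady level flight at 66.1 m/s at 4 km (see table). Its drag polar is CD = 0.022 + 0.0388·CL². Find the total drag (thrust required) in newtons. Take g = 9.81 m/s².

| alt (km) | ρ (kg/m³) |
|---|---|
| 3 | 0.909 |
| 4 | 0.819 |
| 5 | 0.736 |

D = 1010 N

At 4 km, from the table: ρ = 0.819 kg/m³.
In steady level flight, lift balances weight: W = mg = 1500 × 9.81 = 14715 N.
q = ½ρv² = ½ × 0.819 × 66.1² = 1789 Pa.
CL = 2W/(ρv²S) = 2×14715/(0.819×66.1²×19.4) = 0.4239.
CD = 0.022 + 0.0388 × 0.4239² = 0.02897.
D = q·S·CD = 1789 × 19.4 × 0.02897 = 1006 N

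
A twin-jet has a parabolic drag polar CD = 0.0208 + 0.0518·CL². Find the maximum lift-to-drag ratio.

For CD = CD0 + K·CL², (L/D)max occurs at CL* = √(CD0/K) and equals 1/(2√(K·CD0)).
(L/D)max = 1/(2√(0.0518 × 0.0208)) = 1/(2 × 0.03282) = 15.2

(L/D)max = 15.2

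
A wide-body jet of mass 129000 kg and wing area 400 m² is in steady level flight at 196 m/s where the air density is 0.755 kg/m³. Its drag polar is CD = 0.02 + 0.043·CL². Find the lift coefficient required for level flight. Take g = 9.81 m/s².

CL = 0.218

Weight W = mg = 129000 × 9.81 = 1.2655×10^6 N; in level flight L = W.
Dynamic pressure q = 0.5 × 0.755 × 196² = 14500 Pa.
Required CL = L/(qS) = 1.2655×10^6/(14500·400) = 0.2182.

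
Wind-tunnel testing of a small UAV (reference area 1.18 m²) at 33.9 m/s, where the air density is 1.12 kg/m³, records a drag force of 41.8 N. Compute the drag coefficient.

From D = ½ρv²S·CD, rearranging gives CD = 2D/(ρv²S).
CD = 2 × 41.8 / (1.12 × 33.9² × 1.18) = 0.055

CD = 0.055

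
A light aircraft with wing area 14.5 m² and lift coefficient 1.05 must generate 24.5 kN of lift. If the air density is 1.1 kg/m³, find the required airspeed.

L = ½ρv²S·CL ⇒ v = √(2L/(ρ·S·CL))
v = √(2 × 24500 / (1.1 × 14.5 × 1.05)) = √2926 = 54.1 m/s

v = 54.1 m/s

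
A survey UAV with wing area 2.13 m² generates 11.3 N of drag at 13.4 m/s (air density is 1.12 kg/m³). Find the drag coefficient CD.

CD = 0.0528

From D = ½ρv²S·CD, rearranging gives CD = 2D/(ρv²S).
CD = 2 × 11.3 / (1.12 × 13.4² × 2.13) = 0.0528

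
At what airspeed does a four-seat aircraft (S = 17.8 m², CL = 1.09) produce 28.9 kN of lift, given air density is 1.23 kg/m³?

v = 49.2 m/s

L = ½ρv²S·CL ⇒ v = √(2L/(ρ·S·CL))
v = √(2 × 28900 / (1.23 × 17.8 × 1.09)) = √2422 = 49.2 m/s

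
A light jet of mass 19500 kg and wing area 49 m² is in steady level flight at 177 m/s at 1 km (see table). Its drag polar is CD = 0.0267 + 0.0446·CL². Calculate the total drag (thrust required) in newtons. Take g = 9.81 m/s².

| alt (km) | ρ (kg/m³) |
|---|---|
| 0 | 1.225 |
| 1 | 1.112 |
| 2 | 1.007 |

D = 24700 N

At 1 km, from the table: ρ = 1.112 kg/m³.
In steady level flight, lift balances weight: W = mg = 19500 × 9.81 = 1.913×10^5 N.
q = ½ρv² = ½ × 1.112 × 177² = 17420 Pa.
CL = W/(q·S) = 1.913×10^5 / (17420 × 49) = 0.2241.
CD = 0.0267 + 0.0446 × 0.2241² = 0.02894.
D = q·S·CD = 17420 × 49 × 0.02894 = 24700 N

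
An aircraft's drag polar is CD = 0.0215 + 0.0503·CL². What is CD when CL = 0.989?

CD = 0.0707

CD = 0.0215 + 0.0503 × 0.989² = 0.0215 + 0.0492 = 0.0707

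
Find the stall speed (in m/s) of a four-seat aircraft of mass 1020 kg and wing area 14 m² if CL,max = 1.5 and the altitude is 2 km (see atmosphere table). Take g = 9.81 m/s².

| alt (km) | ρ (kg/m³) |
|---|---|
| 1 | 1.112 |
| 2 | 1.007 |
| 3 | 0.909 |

At 2 km, from the table: ρ = 1.007 kg/m³.
Weight W = mg = 1020 × 9.81 = 10010 N.
From L = ½ρV²S·CL,max = W: V_stall = √(2W/(ρSCL,max)) = √(2·10010/(1.007·14·1.5))
V_stall = √946.3 = 30.8 m/s

V_stall = 30.8 m/s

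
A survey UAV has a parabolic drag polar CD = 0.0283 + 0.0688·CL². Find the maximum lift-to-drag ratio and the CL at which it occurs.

(L/D)max = 11.3, at CL = 0.641

For CD = CD0 + K·CL², (L/D)max occurs at CL* = √(CD0/K) and equals 1/(2√(K·CD0)).
(L/D)max = 1/(2√(0.0688 × 0.0283)) = 1/(2 × 0.04413) = 11.3
CL* = √(0.0283/0.0688) = 0.641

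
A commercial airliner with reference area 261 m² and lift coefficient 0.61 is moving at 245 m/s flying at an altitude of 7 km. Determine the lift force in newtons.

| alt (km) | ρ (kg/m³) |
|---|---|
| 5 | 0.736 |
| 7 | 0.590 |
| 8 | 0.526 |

L = 2.82×10^6 N

At 7 km, from the table: ρ = 0.590 kg/m³.
L = ½ρv²S·CL = ½ × 0.59 × 245² × 261 × 0.61 = 2.82×10^6 N ≈ 2820 kN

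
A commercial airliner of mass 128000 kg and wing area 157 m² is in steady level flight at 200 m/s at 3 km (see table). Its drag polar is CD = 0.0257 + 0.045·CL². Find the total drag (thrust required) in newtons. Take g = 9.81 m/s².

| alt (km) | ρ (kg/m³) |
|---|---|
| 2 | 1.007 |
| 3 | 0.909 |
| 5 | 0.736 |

At 3 km, from the table: ρ = 0.909 kg/m³.
In steady level flight, lift balances weight: W = mg = 128000 × 9.81 = 1.2557×10^6 N.
q = ½ρv² = ½ × 0.909 × 200² = 18180 Pa.
CL = W/(q·S) = 1.2557×10^6 / (18180 × 157) = 0.4399.
CD = 0.0257 + 0.045 × 0.4399² = 0.03441.
D = q·S·CD = 18180 × 157 × 0.03441 = 98210 N

D = 98200 N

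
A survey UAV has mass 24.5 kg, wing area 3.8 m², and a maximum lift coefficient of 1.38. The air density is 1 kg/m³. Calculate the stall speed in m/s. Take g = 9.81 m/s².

V_stall = 9.57 m/s

Weight W = mg = 24.5 × 9.81 = 240.3 N.
V_stall = √(2W/(ρ·S·CL,max)) = √(2 × 240.3 / (1 × 3.8 × 1.38))
V_stall = √91.66 = 9.57 m/s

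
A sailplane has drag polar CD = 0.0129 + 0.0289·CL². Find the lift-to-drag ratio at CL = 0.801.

L/D = 25.5

CD = 0.0129 + 0.0289 × 0.801² = 0.03144
L/D = CL/CD = 0.801 / 0.03144 = 25.5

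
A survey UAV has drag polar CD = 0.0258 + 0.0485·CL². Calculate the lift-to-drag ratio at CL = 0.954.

CD = 0.0258 + 0.0485 × 0.954² = 0.06994
L/D = CL/CD = 0.954 / 0.06994 = 13.6

L/D = 13.6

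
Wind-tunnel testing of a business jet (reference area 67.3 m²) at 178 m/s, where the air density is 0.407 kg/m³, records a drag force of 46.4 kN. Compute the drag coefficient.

CD = 0.107

From D = ½ρv²S·CD, rearranging gives CD = 2D/(ρv²S).
CD = 2 × 46400 / (0.407 × 178² × 67.3) = 0.107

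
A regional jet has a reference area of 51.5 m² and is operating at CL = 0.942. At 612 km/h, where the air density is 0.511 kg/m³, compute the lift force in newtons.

Convert speed: v = 612 km/h ÷ 3.6 = 170 m/s.
Dynamic pressure q = ½ρv² = ½ × 0.511 × 170² = 7384 Pa.
L = q·S·CL = 7384 × 51.5 × 0.942 = 3.58×10^5 N ≈ 358 kN

L = 3.58×10^5 N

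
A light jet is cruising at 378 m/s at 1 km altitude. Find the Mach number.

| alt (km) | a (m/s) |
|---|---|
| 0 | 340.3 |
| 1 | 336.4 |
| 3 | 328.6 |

M = 1.12

At 1 km, from the table: a = 336.4 m/s.
M = v/a = 378 / 336.4 = 1.12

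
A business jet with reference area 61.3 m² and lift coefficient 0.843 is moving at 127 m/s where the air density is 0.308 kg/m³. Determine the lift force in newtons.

L = 1.28×10^5 N

Dynamic pressure q = ½ρv² = ½ × 0.308 × 127² = 2484 Pa.
L = q·S·CL = 2484 × 61.3 × 0.843 = 1.28×10^5 N ≈ 128 kN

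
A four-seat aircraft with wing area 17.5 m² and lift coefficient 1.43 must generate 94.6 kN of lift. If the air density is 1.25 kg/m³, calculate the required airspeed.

v = 77.8 m/s

L = ½ρv²S·CL ⇒ v = √(2L/(ρ·S·CL))
v = √(2 × 94600 / (1.25 × 17.5 × 1.43)) = √6048 = 77.8 m/s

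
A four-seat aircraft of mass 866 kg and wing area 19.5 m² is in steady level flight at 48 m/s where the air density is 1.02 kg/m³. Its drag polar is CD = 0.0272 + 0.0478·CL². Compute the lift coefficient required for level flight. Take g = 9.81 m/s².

Weight W = mg = 866 × 9.81 = 8495.5 N; in level flight L = W.
q = ½ρv² = ½ × 1.02 × 48² = 1175 Pa.
CL = 2W/(ρv²S) = 2×8495.5/(1.02×48²×19.5) = 0.3708.

CL = 0.371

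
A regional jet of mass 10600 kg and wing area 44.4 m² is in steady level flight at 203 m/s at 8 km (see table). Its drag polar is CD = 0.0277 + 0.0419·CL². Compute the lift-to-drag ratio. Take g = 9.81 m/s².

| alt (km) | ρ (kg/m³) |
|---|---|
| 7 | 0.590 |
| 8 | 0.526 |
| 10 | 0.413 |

L/D = 7.29

At 8 km, from the table: ρ = 0.526 kg/m³.
In steady level flight, lift balances weight: W = mg = 10600 × 9.81 = 1.0399×10^5 N.
Dynamic pressure q = 0.5 × 0.526 × 203² = 10840 Pa.
Required CL = L/(qS) = 1.0399×10^5/(10840·44.4) = 0.2161.
CD = 0.0277 + 0.0419 × 0.2161² = 0.02966.
L/D = CL/CD = 0.2161 / 0.02966 = 7.29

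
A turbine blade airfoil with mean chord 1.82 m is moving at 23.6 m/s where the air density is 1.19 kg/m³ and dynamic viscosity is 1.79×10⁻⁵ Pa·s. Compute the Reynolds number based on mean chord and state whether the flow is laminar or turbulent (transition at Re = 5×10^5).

Re = ρ·v·c/μ = 1.19 × 23.6 × 1.82 / (1.79×10⁻⁵) = 2.86×10^6
Since 2.86×10^6 > 5×10^5, the flow is turbulent.

Re = 2.86×10^6 (turbulent)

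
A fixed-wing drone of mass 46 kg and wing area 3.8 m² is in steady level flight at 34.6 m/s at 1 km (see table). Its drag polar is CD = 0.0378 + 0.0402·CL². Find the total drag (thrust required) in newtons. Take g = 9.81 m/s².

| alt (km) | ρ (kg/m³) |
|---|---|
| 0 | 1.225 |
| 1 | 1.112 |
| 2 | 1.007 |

At 1 km, from the table: ρ = 1.112 kg/m³.
Level flight ⇒ L = W = m·g = 46 × 9.81 = 451.26 N.
Dynamic pressure q = 0.5 × 1.112 × 34.6² = 665.6 Pa.
CL = 2W/(ρv²S) = 2×451.26/(1.112×34.6²×3.8) = 0.1784.
CD = 0.0378 + 0.0402 × 0.1784² = 0.03908.
D = q·S·CD = 665.6 × 3.8 × 0.03908 = 98.85 N

D = 98.8 N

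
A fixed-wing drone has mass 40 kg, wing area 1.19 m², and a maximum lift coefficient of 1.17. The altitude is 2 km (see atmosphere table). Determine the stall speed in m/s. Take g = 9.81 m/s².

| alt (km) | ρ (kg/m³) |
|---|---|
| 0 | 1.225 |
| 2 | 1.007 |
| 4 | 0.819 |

V_stall = 23.7 m/s

At 2 km, from the table: ρ = 1.007 kg/m³.
Stall occurs when L = W at CL,max. W = mg = 40 × 9.81 = 392.4 N.
From L = ½ρV²S·CL,max = W: V_stall = √(2W/(ρSCL,max)) = √(2·392.4/(1.007·1.19·1.17))
V_stall = √559.8 = 23.7 m/s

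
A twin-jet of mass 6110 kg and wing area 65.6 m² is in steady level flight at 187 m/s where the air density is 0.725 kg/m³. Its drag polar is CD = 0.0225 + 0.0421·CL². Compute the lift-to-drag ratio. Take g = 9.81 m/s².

L/D = 3.17

In steady level flight, lift balances weight: W = mg = 6110 × 9.81 = 59939 N.
Dynamic pressure q = 0.5 × 0.725 × 187² = 12680 Pa.
CL = 2W/(ρv²S) = 2×59939/(0.725×187²×65.6) = 0.07208.
CD = 0.0225 + 0.0421 × 0.07208² = 0.02272.
L/D = CL/CD = 0.07208 / 0.02272 = 3.17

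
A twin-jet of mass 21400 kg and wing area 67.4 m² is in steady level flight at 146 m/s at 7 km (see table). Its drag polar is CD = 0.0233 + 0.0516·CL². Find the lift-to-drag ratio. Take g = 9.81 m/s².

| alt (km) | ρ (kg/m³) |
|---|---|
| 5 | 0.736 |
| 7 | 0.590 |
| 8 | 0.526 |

L/D = 13.8

At 7 km, from the table: ρ = 0.590 kg/m³.
In steady level flight, lift balances weight: W = mg = 21400 × 9.81 = 2.0993×10^5 N.
Dynamic pressure q = 0.5 × 0.59 × 146² = 6288 Pa.
CL = W/(q·S) = 2.0993×10^5 / (6288 × 67.4) = 0.4953.
CD = 0.0233 + 0.0516 × 0.4953² = 0.03596.
L/D = CL/CD = 0.4953 / 0.03596 = 13.8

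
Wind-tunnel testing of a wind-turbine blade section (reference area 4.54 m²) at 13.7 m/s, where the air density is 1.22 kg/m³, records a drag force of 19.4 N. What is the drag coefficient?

CD = 0.0373

From D = ½ρv²S·CD, rearranging gives CD = 2D/(ρv²S).
CD = 2 × 19.4 / (1.22 × 13.7² × 4.54) = 0.0373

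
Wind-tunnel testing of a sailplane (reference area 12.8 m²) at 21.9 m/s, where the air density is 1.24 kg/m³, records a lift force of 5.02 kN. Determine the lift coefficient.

From L = ½ρv²S·CL, rearranging gives CL = 2L/(ρv²S).
CL = 2 × 5020 / (1.24 × 21.9² × 12.8) = 1.32

CL = 1.32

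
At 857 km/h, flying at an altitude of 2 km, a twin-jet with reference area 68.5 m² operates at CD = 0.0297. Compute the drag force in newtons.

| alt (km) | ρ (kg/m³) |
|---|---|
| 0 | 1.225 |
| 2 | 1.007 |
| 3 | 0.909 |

At 2 km, from the table: ρ = 1.007 kg/m³.
Convert speed: v = 857 km/h ÷ 3.6 = 238.1 m/s.
D = ½ρv²S·CD = ½ × 1.007 × 238.1² × 68.5 × 0.0297 = 58100 N ≈ 58.1 kN

D = 58100 N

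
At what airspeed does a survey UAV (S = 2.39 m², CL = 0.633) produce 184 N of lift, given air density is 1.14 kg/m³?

v = 14.6 m/s

L = ½ρv²S·CL ⇒ v = √(2L/(ρ·S·CL))
v = √(2 × 184 / (1.14 × 2.39 × 0.633)) = √213.4 = 14.6 m/s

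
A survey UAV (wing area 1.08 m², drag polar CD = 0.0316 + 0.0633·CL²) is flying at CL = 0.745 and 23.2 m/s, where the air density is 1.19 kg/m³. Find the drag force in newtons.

D = 23.1 N

CD = 0.0316 + 0.0633 × 0.745² = 0.06673
D = ½ρv²S·CD = ½ × 1.19 × 23.2² × 1.08 × 0.06673 = 23.1 N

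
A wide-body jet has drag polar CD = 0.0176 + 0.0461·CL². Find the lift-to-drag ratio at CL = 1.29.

L/D = 13.7

CD = 0.0176 + 0.0461 × 1.29² = 0.09432
L/D = CL/CD = 1.29 / 0.09432 = 13.7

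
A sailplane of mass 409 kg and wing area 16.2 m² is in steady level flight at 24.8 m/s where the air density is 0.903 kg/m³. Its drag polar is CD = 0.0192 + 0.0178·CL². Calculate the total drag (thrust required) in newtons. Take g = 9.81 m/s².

D = 150 N

Weight W = mg = 409 × 9.81 = 4012.3 N; in level flight L = W.
Dynamic pressure q = 0.5 × 0.903 × 24.8² = 277.7 Pa.
Required CL = L/(qS) = 4012.3/(277.7·16.2) = 0.8919.
CD = 0.0192 + 0.0178 × 0.8919² = 0.03336.
D = q·S·CD = 277.7 × 16.2 × 0.03336 = 150.1 N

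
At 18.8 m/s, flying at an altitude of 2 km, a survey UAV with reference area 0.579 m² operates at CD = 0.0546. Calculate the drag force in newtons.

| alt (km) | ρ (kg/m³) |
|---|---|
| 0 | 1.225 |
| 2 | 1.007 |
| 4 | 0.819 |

At 2 km, from the table: ρ = 1.007 kg/m³.
D = ½ρv²S·CD = ½ × 1.007 × 18.8² × 0.579 × 0.0546 = 5.63 N

D = 5.63 N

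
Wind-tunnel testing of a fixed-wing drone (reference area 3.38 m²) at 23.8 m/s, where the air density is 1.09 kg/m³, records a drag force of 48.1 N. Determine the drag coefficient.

CD = 0.0461

From D = ½ρv²S·CD, rearranging gives CD = 2D/(ρv²S).
CD = 2 × 48.1 / (1.09 × 23.8² × 3.38) = 0.0461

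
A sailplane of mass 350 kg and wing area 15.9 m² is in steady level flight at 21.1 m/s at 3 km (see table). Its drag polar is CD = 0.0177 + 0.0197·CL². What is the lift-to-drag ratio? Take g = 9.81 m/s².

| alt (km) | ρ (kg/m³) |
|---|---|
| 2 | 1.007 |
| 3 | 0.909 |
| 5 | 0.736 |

At 3 km, from the table: ρ = 0.909 kg/m³.
In steady level flight, lift balances weight: W = mg = 350 × 9.81 = 3433.5 N.
q = ½ρv² = ½ × 0.909 × 21.1² = 202.3 Pa.
CL = W/(q·S) = 3433.5 / (202.3 × 15.9) = 1.067.
CD = 0.0177 + 0.0197 × 1.067² = 0.04014.
L/D = CL/CD = 1.067 / 0.04014 = 26.6

L/D = 26.6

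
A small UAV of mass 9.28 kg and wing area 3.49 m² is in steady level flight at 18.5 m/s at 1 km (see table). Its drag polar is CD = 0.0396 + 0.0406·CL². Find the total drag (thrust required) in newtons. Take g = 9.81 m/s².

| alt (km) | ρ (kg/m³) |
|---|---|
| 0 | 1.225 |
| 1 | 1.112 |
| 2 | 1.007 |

D = 26.8 N

At 1 km, from the table: ρ = 1.112 kg/m³.
Weight W = mg = 9.28 × 9.81 = 91.037 N; in level flight L = W.
q = ½ρv² = ½ × 1.112 × 18.5² = 190.3 Pa.
CL = 2W/(ρv²S) = 2×91.037/(1.112×18.5²×3.49) = 0.1371.
CD = 0.0396 + 0.0406 × 0.1371² = 0.04036.
D = q·S·CD = 190.3 × 3.49 × 0.04036 = 26.81 N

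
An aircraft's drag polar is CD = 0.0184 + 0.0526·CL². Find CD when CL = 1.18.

CD = 0.0184 + 0.0526 × 1.18² = 0.0184 + 0.07324 = 0.0916

CD = 0.0916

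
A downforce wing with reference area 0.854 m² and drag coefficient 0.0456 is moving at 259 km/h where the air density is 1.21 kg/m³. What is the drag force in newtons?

D = 122 N

Convert speed: v = 259 km/h ÷ 3.6 = 71.94 m/s.
Dynamic pressure q = ½ρv² = ½ × 1.21 × 71.94² = 3131 Pa.
D = q·S·CD = 3131 × 0.854 × 0.0456 = 122 N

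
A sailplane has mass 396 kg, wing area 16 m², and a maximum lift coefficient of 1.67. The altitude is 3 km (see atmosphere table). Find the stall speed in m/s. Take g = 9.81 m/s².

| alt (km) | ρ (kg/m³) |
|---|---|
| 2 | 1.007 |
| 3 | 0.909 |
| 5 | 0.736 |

V_stall = 17.9 m/s

At 3 km, from the table: ρ = 0.909 kg/m³.
At stall, lift equals weight: L = W = m·g = 396 × 9.81 = 3885 N.
V_stall = √(2W/(ρ·S·CL,max)) = √(2 × 3885 / (0.909 × 16 × 1.67))
V_stall = √319.9 = 17.9 m/s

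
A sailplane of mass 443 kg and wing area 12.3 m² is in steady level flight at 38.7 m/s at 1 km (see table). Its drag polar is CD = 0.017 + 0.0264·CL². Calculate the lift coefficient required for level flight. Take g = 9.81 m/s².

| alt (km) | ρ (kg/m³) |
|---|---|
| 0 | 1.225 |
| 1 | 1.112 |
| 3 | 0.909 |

At 1 km, from the table: ρ = 1.112 kg/m³.
Weight W = mg = 443 × 9.81 = 4345.8 N; in level flight L = W.
Dynamic pressure q = 0.5 × 1.112 × 38.7² = 832.7 Pa.
Required CL = L/(qS) = 4345.8/(832.7·12.3) = 0.4243.

CL = 0.424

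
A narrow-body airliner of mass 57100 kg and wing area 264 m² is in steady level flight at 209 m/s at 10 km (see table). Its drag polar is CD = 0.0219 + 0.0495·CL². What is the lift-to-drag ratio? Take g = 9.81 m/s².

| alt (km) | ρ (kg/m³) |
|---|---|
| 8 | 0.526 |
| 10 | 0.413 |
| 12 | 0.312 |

At 10 km, from the table: ρ = 0.413 kg/m³.
Weight W = mg = 57100 × 9.81 = 5.6015×10^5 N; in level flight L = W.
q = ½ρv² = ½ × 0.413 × 209² = 9020 Pa.
CL = W/(q·S) = 5.6015×10^5 / (9020 × 264) = 0.2352.
CD = 0.0219 + 0.0495 × 0.2352² = 0.02464.
L/D = CL/CD = 0.2352 / 0.02464 = 9.55

L/D = 9.55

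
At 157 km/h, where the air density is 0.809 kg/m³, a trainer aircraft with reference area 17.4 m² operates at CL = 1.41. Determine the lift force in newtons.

Convert speed: v = 157 km/h ÷ 3.6 = 43.61 m/s.
L = ½ρv²S·CL = ½ × 0.809 × 43.61² × 17.4 × 1.41 = 18900 N ≈ 18.9 kN

L = 18900 N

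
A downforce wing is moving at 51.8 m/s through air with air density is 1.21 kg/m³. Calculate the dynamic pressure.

q = ½ρv² = ½ × 1.21 × 51.8² = 1620 Pa

q = 1620 Pa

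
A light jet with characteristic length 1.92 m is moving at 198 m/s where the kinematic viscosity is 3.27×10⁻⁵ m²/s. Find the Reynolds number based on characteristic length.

Re = v·c/ν = 198 × 1.92 / (3.27×10⁻⁵) = 1.16×10^7

Re = 1.16×10^7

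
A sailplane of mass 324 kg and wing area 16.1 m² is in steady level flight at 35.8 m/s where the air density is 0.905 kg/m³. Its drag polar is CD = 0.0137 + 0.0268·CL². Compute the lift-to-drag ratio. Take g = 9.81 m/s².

Weight W = mg = 324 × 9.81 = 3178.4 N; in level flight L = W.
q = ½ρv² = ½ × 0.905 × 35.8² = 579.9 Pa.
CL = W/(q·S) = 3178.4 / (579.9 × 16.1) = 0.3404.
CD = 0.0137 + 0.0268 × 0.3404² = 0.01681.
L/D = CL/CD = 0.3404 / 0.01681 = 20.3

L/D = 20.3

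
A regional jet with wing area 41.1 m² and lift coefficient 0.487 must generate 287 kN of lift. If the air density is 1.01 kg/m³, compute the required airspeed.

L = ½ρv²S·CL ⇒ v = √(2L/(ρ·S·CL))
v = √(2 × 2.87×10^5 / (1.01 × 41.1 × 0.487)) = √28390 = 169 m/s

v = 169 m/s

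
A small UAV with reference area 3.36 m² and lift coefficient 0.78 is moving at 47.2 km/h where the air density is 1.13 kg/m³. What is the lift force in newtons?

L = 255 N

Convert speed: v = 47.2 km/h ÷ 3.6 = 13.11 m/s.
Dynamic pressure q = ½ρv² = ½ × 1.13 × 13.11² = 97.12 Pa.
L = q·S·CL = 97.12 × 3.36 × 0.78 = 255 N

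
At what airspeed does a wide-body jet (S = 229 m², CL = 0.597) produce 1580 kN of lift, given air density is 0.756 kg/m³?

L = ½ρv²S·CL ⇒ v = √(2L/(ρ·S·CL))
v = √(2 × 1.58×10^6 / (0.756 × 229 × 0.597)) = √30570 = 175 m/s

v = 175 m/s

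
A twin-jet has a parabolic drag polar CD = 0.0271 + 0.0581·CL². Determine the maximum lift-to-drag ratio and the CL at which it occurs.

For CD = CD0 + K·CL², (L/D)max occurs at CL* = √(CD0/K) and equals 1/(2√(K·CD0)).
(L/D)max = 1/(2√(0.0581 × 0.0271)) = 1/(2 × 0.03968) = 12.6
CL* = √(0.0271/0.0581) = 0.683

(L/D)max = 12.6, at CL = 0.683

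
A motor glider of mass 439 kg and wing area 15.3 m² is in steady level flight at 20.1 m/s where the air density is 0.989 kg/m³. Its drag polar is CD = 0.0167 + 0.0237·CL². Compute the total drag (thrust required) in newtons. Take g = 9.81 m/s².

In steady level flight, lift balances weight: W = mg = 439 × 9.81 = 4306.6 N.
Dynamic pressure q = 0.5 × 0.989 × 20.1² = 199.8 Pa.
CL = W/(q·S) = 4306.6 / (199.8 × 15.3) = 1.409.
CD = 0.0167 + 0.0237 × 1.409² = 0.06375.
D = q·S·CD = 199.8 × 15.3 × 0.06375 = 194.8 N

D = 195 N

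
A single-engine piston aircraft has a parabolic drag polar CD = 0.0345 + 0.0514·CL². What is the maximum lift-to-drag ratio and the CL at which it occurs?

For CD = CD0 + K·CL², (L/D)max occurs at CL* = √(CD0/K) and equals 1/(2√(K·CD0)).
(L/D)max = 1/(2√(0.0514 × 0.0345)) = 1/(2 × 0.04211) = 11.9
CL* = √(0.0345/0.0514) = 0.819

(L/D)max = 11.9, at CL = 0.819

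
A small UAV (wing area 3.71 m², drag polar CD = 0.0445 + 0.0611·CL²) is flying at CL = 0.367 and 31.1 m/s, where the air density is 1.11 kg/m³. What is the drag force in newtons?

D = 105 N

CD = 0.0445 + 0.0611 × 0.367² = 0.05273
D = ½ρv²S·CD = ½ × 1.11 × 31.1² × 3.71 × 0.05273 = 105 N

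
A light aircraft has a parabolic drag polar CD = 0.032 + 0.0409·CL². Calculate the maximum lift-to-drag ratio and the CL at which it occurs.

For CD = CD0 + K·CL², (L/D)max occurs at CL* = √(CD0/K) and equals 1/(2√(K·CD0)).
(L/D)max = 1/(2√(0.0409 × 0.032)) = 1/(2 × 0.03618) = 13.8
CL* = √(0.032/0.0409) = 0.885

(L/D)max = 13.8, at CL = 0.885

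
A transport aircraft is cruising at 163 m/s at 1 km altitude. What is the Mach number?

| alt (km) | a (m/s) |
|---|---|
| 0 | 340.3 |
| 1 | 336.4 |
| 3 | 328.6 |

M = 0.485

At 1 km, from the table: a = 336.4 m/s.
M = v/a = 163 / 336.4 = 0.485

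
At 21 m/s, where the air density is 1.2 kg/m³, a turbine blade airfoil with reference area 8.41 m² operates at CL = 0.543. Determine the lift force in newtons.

L = 1210 N

Dynamic pressure q = ½ρv² = ½ × 1.2 × 21² = 264.6 Pa.
L = q·S·CL = 264.6 × 8.41 × 0.543 = 1210 N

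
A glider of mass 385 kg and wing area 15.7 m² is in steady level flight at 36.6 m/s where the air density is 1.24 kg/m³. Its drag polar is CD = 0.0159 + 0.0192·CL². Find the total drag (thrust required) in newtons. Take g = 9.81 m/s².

D = 228 N

In steady level flight, lift balances weight: W = mg = 385 × 9.81 = 3776.9 N.
Dynamic pressure q = 0.5 × 1.24 × 36.6² = 830.5 Pa.
CL = W/(q·S) = 3776.9 / (830.5 × 15.7) = 0.2897.
CD = 0.0159 + 0.0192 × 0.2897² = 0.01751.
D = q·S·CD = 830.5 × 15.7 × 0.01751 = 228.3 N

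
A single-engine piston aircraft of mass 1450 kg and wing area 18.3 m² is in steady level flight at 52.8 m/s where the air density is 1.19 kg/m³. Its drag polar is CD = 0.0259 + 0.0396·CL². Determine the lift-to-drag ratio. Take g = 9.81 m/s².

In steady level flight, lift balances weight: W = mg = 1450 × 9.81 = 14224 N.
q = ½ρv² = ½ × 1.19 × 52.8² = 1659 Pa.
Required CL = L/(qS) = 14224/(1659·18.3) = 0.4686.
CD = 0.0259 + 0.0396 × 0.4686² = 0.0346.
L/D = CL/CD = 0.4686 / 0.0346 = 13.5

L/D = 13.5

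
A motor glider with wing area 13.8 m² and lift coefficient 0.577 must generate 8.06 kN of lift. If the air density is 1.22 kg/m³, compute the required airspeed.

L = ½ρv²S·CL ⇒ v = √(2L/(ρ·S·CL))
v = √(2 × 8060 / (1.22 × 13.8 × 0.577)) = √1659 = 40.7 m/s

v = 40.7 m/s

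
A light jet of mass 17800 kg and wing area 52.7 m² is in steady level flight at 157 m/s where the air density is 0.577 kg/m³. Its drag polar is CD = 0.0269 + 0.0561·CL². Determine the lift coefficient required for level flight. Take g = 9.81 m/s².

CL = 0.466

In steady level flight, lift balances weight: W = mg = 17800 × 9.81 = 1.7462×10^5 N.
Dynamic pressure q = 0.5 × 0.577 × 157² = 7111 Pa.
CL = 2W/(ρv²S) = 2×1.7462×10^5/(0.577×157²×52.7) = 0.4659.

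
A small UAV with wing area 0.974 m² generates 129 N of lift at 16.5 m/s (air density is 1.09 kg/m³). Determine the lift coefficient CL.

From L = ½ρv²S·CL, rearranging gives CL = 2L/(ρv²S).
CL = 2 × 129 / (1.09 × 16.5² × 0.974) = 0.893

CL = 0.893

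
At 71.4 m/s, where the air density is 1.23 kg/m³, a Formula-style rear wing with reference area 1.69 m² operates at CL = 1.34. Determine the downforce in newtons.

L = ½ρv²S·CL = ½ × 1.23 × 71.4² × 1.69 × 1.34 = 7100 N ≈ 7.1 kN

L = 7100 N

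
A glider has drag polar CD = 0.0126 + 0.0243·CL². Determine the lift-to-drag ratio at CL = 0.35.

CD = 0.0126 + 0.0243 × 0.35² = 0.01558
L/D = CL/CD = 0.35 / 0.01558 = 22.5

L/D = 22.5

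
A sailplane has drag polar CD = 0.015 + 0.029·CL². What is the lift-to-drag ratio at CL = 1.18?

L/D = 21.3

CD = 0.015 + 0.029 × 1.18² = 0.05538
L/D = CL/CD = 1.18 / 0.05538 = 21.3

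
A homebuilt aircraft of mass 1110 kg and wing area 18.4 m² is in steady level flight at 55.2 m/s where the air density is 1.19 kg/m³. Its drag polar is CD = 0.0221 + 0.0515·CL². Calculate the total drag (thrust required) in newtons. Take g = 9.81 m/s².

Weight W = mg = 1110 × 9.81 = 10889 N; in level flight L = W.
Dynamic pressure q = 0.5 × 1.19 × 55.2² = 1813 Pa.
CL = W/(q·S) = 10889 / (1813 × 18.4) = 0.3264.
CD = 0.0221 + 0.0515 × 0.3264² = 0.02759.
D = q·S·CD = 1813 × 18.4 × 0.02759 = 920.3 N

D = 920 N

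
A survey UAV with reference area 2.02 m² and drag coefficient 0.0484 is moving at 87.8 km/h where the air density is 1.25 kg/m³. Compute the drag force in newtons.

Convert speed: v = 87.8 km/h ÷ 3.6 = 24.39 m/s.
D = ½ρv²S·CD = ½ × 1.25 × 24.39² × 2.02 × 0.0484 = 36.3 N

D = 36.3 N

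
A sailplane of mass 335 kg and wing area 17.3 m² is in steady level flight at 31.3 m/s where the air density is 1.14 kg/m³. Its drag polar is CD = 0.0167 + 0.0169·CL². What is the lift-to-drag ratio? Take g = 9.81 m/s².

Level flight ⇒ L = W = m·g = 335 × 9.81 = 3286.4 N.
q = ½ρv² = ½ × 1.14 × 31.3² = 558.4 Pa.
CL = 2W/(ρv²S) = 2×3286.4/(1.14×31.3²×17.3) = 0.3402.
CD = 0.0167 + 0.0169 × 0.3402² = 0.01866.
L/D = CL/CD = 0.3402 / 0.01866 = 18.2

L/D = 18.2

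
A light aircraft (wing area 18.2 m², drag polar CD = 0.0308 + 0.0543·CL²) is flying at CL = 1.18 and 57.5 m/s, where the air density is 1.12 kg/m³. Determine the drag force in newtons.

CD = 0.0308 + 0.0543 × 1.18² = 0.1064
D = ½ρv²S·CD = ½ × 1.12 × 57.5² × 18.2 × 0.1064 = 3590 N

D = 3590 N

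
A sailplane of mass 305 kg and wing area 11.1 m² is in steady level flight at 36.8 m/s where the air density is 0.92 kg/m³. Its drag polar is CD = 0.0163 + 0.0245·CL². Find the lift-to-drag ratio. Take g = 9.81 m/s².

L/D = 20.7

In steady level flight, lift balances weight: W = mg = 305 × 9.81 = 2992.1 N.
Dynamic pressure q = 0.5 × 0.92 × 36.8² = 623 Pa.
CL = W/(q·S) = 2992.1 / (623 × 11.1) = 0.4327.
CD = 0.0163 + 0.0245 × 0.4327² = 0.02089.
L/D = CL/CD = 0.4327 / 0.02089 = 20.7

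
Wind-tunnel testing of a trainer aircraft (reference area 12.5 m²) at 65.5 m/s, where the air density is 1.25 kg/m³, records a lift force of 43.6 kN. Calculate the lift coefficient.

CL = 1.3

From L = ½ρv²S·CL, rearranging gives CL = 2L/(ρv²S).
CL = 2 × 43600 / (1.25 × 65.5² × 12.5) = 1.3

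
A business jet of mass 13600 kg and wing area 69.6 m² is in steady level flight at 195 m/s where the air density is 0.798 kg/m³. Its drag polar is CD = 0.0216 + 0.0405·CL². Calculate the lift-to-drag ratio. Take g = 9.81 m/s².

L/D = 5.68

Level flight ⇒ L = W = m·g = 13600 × 9.81 = 1.3342×10^5 N.
Dynamic pressure q = 0.5 × 0.798 × 195² = 15170 Pa.
Required CL = L/(qS) = 1.3342×10^5/(15170·69.6) = 0.1263.
CD = 0.0216 + 0.0405 × 0.1263² = 0.02225.
L/D = CL/CD = 0.1263 / 0.02225 = 5.68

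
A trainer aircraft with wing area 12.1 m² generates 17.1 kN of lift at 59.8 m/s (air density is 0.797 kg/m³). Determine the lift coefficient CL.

CL = 0.992

From L = ½ρv²S·CL, rearranging gives CL = 2L/(ρv²S).
CL = 2 × 17100 / (0.797 × 59.8² × 12.1) = 0.992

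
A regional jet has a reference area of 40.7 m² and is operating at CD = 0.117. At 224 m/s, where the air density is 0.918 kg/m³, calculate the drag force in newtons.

D = ½ρv²S·CD = ½ × 0.918 × 224² × 40.7 × 0.117 = 1.1×10^5 N ≈ 110 kN

D = 1.1×10^5 N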